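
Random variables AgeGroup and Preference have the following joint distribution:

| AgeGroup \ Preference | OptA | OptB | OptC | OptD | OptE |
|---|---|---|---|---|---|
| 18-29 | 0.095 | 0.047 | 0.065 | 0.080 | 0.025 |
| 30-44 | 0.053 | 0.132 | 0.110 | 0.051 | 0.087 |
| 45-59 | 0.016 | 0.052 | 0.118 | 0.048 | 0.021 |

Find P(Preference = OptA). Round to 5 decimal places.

0.16400

P(Preference=OptA) = 0.095 + 0.053 + 0.016 = 0.164.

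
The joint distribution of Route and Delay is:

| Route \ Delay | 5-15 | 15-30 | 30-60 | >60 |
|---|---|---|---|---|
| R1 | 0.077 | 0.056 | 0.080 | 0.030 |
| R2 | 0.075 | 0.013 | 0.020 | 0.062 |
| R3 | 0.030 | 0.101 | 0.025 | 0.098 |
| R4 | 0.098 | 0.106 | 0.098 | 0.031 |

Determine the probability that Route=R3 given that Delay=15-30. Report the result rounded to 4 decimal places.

P(Delay=15-30) = 0.056 + 0.013 + 0.101 + 0.106 = 0.276.
P(Route=R3 | Delay=15-30) = 0.101/0.276 = 0.3659.

0.3659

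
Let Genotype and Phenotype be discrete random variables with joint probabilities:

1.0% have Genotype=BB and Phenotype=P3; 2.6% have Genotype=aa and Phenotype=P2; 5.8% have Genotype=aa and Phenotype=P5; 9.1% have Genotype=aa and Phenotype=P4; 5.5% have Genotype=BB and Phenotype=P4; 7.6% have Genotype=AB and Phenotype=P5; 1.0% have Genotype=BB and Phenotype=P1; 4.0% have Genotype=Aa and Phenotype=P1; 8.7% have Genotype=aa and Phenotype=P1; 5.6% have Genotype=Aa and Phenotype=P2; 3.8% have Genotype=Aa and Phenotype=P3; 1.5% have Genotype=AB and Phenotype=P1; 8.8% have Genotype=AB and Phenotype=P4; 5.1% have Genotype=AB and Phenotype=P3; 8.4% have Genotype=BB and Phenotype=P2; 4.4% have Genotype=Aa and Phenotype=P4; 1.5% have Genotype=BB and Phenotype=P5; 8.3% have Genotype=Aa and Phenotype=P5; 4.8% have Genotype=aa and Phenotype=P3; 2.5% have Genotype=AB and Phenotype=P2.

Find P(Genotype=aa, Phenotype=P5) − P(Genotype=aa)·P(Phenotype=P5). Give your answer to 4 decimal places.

-0.0139

P(Genotype=aa) = 0.087 + 0.026 + 0.048 + 0.091 + 0.058 = 0.310.
P(Phenotype=P5) = 0.083 + 0.058 + 0.076 + 0.015 = 0.232.
P(Genotype=aa, Phenotype=P5) − P(Genotype=aa)P(Phenotype=P5) = 0.058 − 0.310×0.232 = -0.0139.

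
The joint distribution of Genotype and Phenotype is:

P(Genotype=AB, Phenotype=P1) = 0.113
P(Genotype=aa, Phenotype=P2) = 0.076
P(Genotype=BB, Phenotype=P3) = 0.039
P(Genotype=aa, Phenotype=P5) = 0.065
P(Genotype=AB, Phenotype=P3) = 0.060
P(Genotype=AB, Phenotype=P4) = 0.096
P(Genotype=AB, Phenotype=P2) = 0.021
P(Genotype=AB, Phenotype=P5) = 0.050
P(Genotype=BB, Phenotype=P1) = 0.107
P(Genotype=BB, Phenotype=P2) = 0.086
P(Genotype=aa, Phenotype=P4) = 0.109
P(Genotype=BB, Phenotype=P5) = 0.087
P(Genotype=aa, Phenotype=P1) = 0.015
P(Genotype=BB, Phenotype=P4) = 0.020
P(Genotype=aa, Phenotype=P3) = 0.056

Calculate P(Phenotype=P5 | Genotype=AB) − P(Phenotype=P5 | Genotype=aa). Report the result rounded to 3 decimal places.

P(Genotype=AB) = 0.113 + 0.021 + 0.060 + 0.096 + 0.050 = 0.340; P(Phenotype=P5 | Genotype=AB) = 0.050/0.340 = 0.1471.
P(Genotype=aa) = 0.015 + 0.076 + 0.056 + 0.109 + 0.065 = 0.321; P(Phenotype=P5 | Genotype=aa) = 0.065/0.321 = 0.2025.
Difference = -0.055.

-0.055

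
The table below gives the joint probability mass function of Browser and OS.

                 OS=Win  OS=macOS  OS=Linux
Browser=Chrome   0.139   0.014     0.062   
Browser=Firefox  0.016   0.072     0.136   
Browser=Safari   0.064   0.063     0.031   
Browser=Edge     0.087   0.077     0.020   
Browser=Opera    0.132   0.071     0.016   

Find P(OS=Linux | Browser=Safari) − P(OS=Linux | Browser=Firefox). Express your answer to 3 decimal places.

P(Browser=Safari) = 0.064 + 0.063 + 0.031 = 0.158; P(OS=Linux | Browser=Safari) = 0.031/0.158 = 0.1962.
P(Browser=Firefox) = 0.016 + 0.072 + 0.136 = 0.224; P(OS=Linux | Browser=Firefox) = 0.136/0.224 = 0.6071.
Difference = -0.411.

-0.411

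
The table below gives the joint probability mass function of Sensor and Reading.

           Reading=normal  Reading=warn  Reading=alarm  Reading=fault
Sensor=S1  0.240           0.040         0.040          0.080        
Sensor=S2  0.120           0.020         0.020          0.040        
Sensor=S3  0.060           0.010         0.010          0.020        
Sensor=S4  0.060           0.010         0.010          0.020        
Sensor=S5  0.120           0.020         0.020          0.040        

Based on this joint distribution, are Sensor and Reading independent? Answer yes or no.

yes

Every cell satisfies P(Sensor,Reading) = P(Sensor)·P(Reading). For instance P(Sensor=S4) = 0.100, P(Reading=normal) = 0.600, and 0.100×0.600 = 0.060 matches the joint entry. So Sensor and Reading are independent.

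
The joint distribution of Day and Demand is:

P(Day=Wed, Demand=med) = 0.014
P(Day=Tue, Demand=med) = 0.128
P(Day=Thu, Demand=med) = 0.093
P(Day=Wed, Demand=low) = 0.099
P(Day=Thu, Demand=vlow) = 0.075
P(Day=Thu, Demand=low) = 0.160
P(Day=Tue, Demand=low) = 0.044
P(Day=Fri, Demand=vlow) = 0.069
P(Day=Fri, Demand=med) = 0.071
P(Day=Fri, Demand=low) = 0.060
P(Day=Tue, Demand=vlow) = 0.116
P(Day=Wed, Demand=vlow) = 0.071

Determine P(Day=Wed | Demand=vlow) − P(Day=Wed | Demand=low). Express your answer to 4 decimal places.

P(Demand=vlow) = 0.116 + 0.071 + 0.075 + 0.069 = 0.331; P(Day=Wed | Demand=vlow) = 0.071/0.331 = 0.21450.
P(Demand=low) = 0.044 + 0.099 + 0.160 + 0.060 = 0.363; P(Day=Wed | Demand=low) = 0.099/0.363 = 0.27273.
Difference = -0.0582.

-0.0582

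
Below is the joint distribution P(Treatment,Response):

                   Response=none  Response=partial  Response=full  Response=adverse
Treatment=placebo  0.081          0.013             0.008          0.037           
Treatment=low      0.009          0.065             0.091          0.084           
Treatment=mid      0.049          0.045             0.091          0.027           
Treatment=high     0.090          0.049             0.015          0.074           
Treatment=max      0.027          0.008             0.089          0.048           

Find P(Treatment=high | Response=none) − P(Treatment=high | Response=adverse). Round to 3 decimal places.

P(Response=none) = 0.081 + 0.009 + 0.049 + 0.090 + 0.027 = 0.256; P(Treatment=high | Response=none) = 0.090/0.256 = 0.3516.
P(Response=adverse) = 0.037 + 0.084 + 0.027 + 0.074 + 0.048 = 0.270; P(Treatment=high | Response=adverse) = 0.074/0.270 = 0.2741.
Difference = 0.077.

0.077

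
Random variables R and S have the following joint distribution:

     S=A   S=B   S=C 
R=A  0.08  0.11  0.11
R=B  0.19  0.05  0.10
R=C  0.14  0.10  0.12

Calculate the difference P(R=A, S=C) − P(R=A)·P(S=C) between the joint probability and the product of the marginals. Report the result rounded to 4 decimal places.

0.0110

P(R=A) = 0.08 + 0.11 + 0.11 = 0.30.
P(S=C) = 0.11 + 0.10 + 0.12 = 0.33.
P(R=A, S=C) − P(R=A)P(S=C) = 0.11 − 0.30×0.33 = 0.0110.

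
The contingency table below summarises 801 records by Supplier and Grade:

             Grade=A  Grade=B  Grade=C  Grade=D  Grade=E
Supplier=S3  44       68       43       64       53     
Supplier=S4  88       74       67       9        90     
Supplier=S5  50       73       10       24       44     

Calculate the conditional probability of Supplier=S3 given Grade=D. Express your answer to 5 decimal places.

0.65979

Total with Grade=D: 64 + 9 + 24 = 97.
P(Supplier=S3 | Grade=D) = 64/97 = 0.65979.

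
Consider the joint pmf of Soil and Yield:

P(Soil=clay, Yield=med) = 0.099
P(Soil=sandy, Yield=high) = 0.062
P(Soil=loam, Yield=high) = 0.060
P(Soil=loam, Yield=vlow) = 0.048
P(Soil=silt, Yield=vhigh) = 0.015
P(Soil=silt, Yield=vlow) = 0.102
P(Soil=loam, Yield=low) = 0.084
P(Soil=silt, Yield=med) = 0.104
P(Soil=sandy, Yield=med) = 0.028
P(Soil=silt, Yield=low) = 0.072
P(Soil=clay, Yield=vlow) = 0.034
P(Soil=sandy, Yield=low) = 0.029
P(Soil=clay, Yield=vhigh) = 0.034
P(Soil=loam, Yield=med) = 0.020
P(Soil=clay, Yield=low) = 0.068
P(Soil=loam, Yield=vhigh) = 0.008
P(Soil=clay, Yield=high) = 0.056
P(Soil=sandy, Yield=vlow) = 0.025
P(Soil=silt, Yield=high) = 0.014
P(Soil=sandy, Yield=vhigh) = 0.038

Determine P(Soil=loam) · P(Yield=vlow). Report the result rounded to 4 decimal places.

0.0460

P(Soil=loam) = 0.048 + 0.084 + 0.020 + 0.060 + 0.008 = 0.220.
P(Yield=vlow) = 0.025 + 0.048 + 0.034 + 0.102 = 0.209.
Product: 0.220 × 0.209 = 0.0460.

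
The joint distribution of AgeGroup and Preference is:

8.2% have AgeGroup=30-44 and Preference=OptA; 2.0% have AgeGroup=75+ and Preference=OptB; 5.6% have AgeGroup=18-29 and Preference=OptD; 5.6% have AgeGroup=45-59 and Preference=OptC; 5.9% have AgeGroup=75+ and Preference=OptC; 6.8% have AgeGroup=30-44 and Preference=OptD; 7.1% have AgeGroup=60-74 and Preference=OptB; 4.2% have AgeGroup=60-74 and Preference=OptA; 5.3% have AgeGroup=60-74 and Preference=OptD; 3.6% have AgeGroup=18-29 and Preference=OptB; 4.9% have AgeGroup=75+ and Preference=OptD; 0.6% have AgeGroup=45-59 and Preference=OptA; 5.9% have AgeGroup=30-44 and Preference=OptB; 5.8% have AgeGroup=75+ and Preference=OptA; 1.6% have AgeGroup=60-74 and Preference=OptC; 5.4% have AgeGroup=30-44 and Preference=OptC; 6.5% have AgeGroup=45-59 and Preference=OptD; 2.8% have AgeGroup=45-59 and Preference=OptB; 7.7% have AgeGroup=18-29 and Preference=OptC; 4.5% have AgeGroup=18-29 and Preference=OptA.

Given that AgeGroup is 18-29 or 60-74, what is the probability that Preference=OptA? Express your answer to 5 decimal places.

P(AgeGroup=18-29) = 0.045 + 0.036 + 0.077 + 0.056 = 0.214.
P(AgeGroup=60-74) = 0.042 + 0.071 + 0.016 + 0.053 = 0.182.
P(AgeGroup ∈ {18-29, 60-74}) = 0.214 + 0.182 = 0.396; P(Preference=OptA, AgeGroup ∈ {18-29, 60-74}) = 0.045 + 0.042 = 0.087.
P(Preference=OptA | AgeGroup ∈ {18-29, 60-74}) = 0.087/0.396 = 0.21970.

0.21970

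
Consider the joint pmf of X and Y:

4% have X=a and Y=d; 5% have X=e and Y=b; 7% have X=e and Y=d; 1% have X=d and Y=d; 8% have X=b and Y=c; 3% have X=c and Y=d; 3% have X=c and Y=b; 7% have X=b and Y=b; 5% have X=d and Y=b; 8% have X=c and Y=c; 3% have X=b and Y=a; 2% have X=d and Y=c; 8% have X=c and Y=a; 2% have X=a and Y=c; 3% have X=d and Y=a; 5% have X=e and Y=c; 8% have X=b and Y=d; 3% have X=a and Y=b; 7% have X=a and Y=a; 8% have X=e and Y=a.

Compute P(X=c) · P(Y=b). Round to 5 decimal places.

P(X=c) = 0.08 + 0.03 + 0.08 + 0.03 = 0.22.
P(Y=b) = 0.03 + 0.07 + 0.03 + 0.05 + 0.05 = 0.23.
Product: 0.22 × 0.23 = 0.05060.

0.05060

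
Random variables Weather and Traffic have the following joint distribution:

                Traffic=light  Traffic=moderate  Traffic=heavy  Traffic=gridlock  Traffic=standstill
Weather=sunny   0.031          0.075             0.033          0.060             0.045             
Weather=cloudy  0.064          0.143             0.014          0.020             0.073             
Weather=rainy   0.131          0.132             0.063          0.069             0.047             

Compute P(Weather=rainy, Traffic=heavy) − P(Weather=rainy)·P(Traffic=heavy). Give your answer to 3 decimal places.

0.014

P(Weather=rainy) = 0.131 + 0.132 + 0.063 + 0.069 + 0.047 = 0.442.
P(Traffic=heavy) = 0.033 + 0.014 + 0.063 = 0.110.
P(Weather=rainy, Traffic=heavy) − P(Weather=rainy)P(Traffic=heavy) = 0.063 − 0.442×0.110 = 0.014.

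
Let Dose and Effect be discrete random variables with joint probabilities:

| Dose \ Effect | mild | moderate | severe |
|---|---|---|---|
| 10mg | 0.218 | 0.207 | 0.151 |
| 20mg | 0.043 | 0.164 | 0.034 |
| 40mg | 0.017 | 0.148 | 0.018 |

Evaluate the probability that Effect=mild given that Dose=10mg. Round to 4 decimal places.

0.3785

P(Dose=10mg) = 0.218 + 0.207 + 0.151 = 0.576.
P(Effect=mild | Dose=10mg) = 0.218/0.576 = 0.3785.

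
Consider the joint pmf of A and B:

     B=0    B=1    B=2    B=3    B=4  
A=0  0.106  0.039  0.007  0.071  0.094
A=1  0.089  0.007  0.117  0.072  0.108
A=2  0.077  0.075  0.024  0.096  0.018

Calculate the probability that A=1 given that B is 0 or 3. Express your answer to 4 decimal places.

P(B=0) = 0.106 + 0.089 + 0.077 = 0.272.
P(B=3) = 0.071 + 0.072 + 0.096 = 0.239.
P(B ∈ {0, 3}) = 0.272 + 0.239 = 0.511; P(A=1, B ∈ {0, 3}) = 0.089 + 0.072 = 0.161.
P(A=1 | B ∈ {0, 3}) = 0.161/0.511 = 0.3151.

0.3151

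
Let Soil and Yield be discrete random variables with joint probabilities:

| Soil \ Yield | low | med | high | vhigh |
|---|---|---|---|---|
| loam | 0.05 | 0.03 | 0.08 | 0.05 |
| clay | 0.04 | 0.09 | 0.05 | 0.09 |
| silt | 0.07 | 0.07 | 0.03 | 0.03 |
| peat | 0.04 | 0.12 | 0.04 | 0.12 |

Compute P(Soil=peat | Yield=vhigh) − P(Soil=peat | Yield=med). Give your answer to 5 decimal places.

0.02670

P(Yield=vhigh) = 0.05 + 0.09 + 0.03 + 0.12 = 0.29; P(Soil=peat | Yield=vhigh) = 0.12/0.29 = 0.413793.
P(Yield=med) = 0.03 + 0.09 + 0.07 + 0.12 = 0.31; P(Soil=peat | Yield=med) = 0.12/0.31 = 0.387097.
Difference = 0.02670.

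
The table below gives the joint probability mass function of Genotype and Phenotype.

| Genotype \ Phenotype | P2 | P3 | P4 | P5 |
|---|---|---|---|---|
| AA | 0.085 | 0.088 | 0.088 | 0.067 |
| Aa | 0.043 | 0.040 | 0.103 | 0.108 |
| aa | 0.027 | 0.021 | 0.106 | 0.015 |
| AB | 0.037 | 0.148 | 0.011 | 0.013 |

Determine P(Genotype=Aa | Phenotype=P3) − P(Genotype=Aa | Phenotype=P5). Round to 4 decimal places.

P(Phenotype=P3) = 0.088 + 0.040 + 0.021 + 0.148 = 0.297; P(Genotype=Aa | Phenotype=P3) = 0.040/0.297 = 0.13468.
P(Phenotype=P5) = 0.067 + 0.108 + 0.015 + 0.013 = 0.203; P(Genotype=Aa | Phenotype=P5) = 0.108/0.203 = 0.53202.
Difference = -0.3973.

-0.3973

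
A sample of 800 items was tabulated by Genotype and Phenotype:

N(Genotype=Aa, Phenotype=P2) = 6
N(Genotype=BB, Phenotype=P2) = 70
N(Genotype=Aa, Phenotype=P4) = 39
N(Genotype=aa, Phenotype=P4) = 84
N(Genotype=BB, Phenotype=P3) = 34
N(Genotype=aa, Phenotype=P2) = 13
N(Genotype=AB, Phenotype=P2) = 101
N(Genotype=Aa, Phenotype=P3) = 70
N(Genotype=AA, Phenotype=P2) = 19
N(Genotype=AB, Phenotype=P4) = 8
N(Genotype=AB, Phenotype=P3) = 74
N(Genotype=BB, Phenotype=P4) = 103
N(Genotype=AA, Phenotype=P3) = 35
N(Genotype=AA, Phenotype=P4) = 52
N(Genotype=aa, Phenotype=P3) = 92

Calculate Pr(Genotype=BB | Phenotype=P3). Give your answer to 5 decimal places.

0.11148

Total with Phenotype=P3: 35 + 70 + 92 + 74 + 34 = 305.
P(Genotype=BB | Phenotype=P3) = 34/305 = 0.11148.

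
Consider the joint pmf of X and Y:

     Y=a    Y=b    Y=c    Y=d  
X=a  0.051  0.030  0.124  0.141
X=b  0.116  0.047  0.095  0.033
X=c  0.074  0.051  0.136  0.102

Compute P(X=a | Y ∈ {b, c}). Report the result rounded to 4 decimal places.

0.3188

P(Y=b) = 0.030 + 0.047 + 0.051 = 0.128.
P(Y=c) = 0.124 + 0.095 + 0.136 = 0.355.
P(Y ∈ {b, c}) = 0.128 + 0.355 = 0.483; P(X=a, Y ∈ {b, c}) = 0.030 + 0.124 = 0.154.
P(X=a | Y ∈ {b, c}) = 0.154/0.483 = 0.3188.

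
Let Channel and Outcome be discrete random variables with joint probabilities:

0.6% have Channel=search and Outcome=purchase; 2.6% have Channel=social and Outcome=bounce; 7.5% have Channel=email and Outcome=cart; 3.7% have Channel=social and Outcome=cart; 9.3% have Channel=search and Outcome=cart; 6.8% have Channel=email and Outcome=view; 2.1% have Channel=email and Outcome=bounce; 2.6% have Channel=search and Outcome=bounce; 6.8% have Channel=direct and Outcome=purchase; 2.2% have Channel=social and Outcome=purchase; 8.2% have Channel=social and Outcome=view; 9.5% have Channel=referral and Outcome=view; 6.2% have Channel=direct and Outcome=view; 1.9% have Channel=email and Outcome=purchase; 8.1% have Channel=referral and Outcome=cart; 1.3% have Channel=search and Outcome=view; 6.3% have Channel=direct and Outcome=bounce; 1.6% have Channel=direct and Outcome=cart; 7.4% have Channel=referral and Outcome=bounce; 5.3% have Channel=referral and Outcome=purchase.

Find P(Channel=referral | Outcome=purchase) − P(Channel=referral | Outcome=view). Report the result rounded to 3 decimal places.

P(Outcome=purchase) = 0.019 + 0.006 + 0.022 + 0.068 + 0.053 = 0.168; P(Channel=referral | Outcome=purchase) = 0.053/0.168 = 0.3155.
P(Outcome=view) = 0.068 + 0.013 + 0.082 + 0.062 + 0.095 = 0.320; P(Channel=referral | Outcome=view) = 0.095/0.320 = 0.2969.
Difference = 0.019.

0.019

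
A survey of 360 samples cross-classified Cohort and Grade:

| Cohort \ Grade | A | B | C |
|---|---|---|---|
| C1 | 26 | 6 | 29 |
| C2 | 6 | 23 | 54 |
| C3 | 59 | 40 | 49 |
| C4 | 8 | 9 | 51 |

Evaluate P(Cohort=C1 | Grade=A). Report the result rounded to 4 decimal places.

Total with Grade=A: 26 + 6 + 59 + 8 = 99.
P(Cohort=C1 | Grade=A) = 26/99 = 0.2626.

0.2626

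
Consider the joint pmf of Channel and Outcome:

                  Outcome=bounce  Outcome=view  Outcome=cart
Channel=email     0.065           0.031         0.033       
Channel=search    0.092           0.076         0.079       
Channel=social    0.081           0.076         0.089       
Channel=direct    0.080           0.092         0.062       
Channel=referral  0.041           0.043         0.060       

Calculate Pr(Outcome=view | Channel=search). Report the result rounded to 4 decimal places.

0.3077

P(Channel=search) = 0.092 + 0.076 + 0.079 = 0.247.
P(Outcome=view | Channel=search) = 0.076/0.247 = 0.3077.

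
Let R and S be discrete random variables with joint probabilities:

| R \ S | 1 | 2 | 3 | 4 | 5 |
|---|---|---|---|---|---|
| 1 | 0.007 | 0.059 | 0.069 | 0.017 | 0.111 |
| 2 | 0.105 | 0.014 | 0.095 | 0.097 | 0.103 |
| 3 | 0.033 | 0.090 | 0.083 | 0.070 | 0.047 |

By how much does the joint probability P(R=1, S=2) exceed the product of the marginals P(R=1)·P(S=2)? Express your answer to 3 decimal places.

P(R=1) = 0.007 + 0.059 + 0.069 + 0.017 + 0.111 = 0.263.
P(S=2) = 0.059 + 0.014 + 0.090 = 0.163.
P(R=1, S=2) − P(R=1)P(S=2) = 0.059 − 0.263×0.163 = 0.016.

0.016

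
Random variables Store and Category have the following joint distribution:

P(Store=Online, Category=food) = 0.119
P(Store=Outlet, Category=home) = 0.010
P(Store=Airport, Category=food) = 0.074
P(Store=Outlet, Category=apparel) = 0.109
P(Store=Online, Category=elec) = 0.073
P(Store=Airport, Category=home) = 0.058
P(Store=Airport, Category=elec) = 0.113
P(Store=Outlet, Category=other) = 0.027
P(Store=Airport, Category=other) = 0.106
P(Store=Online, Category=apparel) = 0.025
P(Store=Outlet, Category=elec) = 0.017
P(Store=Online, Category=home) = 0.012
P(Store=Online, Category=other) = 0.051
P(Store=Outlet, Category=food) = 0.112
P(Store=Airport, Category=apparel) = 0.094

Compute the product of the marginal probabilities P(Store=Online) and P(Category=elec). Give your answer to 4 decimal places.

0.0568

P(Store=Online) = 0.119 + 0.025 + 0.073 + 0.012 + 0.051 = 0.280.
P(Category=elec) = 0.113 + 0.017 + 0.073 = 0.203.
Product: 0.280 × 0.203 = 0.0568.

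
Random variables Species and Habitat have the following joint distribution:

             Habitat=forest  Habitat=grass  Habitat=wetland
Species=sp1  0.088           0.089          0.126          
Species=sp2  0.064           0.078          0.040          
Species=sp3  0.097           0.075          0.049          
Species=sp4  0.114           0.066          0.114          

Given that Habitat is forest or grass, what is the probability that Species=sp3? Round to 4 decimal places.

0.2563

P(Habitat=forest) = 0.088 + 0.064 + 0.097 + 0.114 = 0.363.
P(Habitat=grass) = 0.089 + 0.078 + 0.075 + 0.066 = 0.308.
P(Habitat ∈ {forest, grass}) = 0.363 + 0.308 = 0.671; P(Species=sp3, Habitat ∈ {forest, grass}) = 0.097 + 0.075 = 0.172.
P(Species=sp3 | Habitat ∈ {forest, grass}) = 0.172/0.671 = 0.2563.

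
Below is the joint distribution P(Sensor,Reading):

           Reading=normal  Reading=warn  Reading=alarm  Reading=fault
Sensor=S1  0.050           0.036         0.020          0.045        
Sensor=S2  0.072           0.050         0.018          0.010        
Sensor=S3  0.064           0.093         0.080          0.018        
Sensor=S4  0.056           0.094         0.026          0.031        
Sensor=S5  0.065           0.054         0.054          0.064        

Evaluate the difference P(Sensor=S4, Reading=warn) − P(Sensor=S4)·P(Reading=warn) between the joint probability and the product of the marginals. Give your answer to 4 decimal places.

0.0263

P(Sensor=S4) = 0.056 + 0.094 + 0.026 + 0.031 = 0.207.
P(Reading=warn) = 0.036 + 0.050 + 0.093 + 0.094 + 0.054 = 0.327.
P(Sensor=S4, Reading=warn) − P(Sensor=S4)P(Reading=warn) = 0.094 − 0.207×0.327 = 0.0263.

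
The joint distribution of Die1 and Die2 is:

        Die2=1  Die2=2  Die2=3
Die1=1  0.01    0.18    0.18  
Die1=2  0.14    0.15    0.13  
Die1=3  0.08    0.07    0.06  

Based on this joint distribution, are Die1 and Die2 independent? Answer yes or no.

P(Die1=1) = 0.37 and P(Die2=1) = 0.23, so their product is 0.0851, but P(Die1=1, Die2=1) = 0.01. Since these differ, Die1 and Die2 are not independent.

no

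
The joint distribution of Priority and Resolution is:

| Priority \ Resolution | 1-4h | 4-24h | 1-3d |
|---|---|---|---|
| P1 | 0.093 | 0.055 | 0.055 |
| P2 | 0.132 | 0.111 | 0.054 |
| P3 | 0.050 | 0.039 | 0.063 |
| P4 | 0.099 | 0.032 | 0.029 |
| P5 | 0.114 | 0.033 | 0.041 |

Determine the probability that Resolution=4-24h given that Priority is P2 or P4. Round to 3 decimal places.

0.313

P(Priority=P2) = 0.132 + 0.111 + 0.054 = 0.297.
P(Priority=P4) = 0.099 + 0.032 + 0.029 = 0.160.
P(Priority ∈ {P2, P4}) = 0.297 + 0.160 = 0.457; P(Resolution=4-24h, Priority ∈ {P2, P4}) = 0.111 + 0.032 = 0.143.
P(Resolution=4-24h | Priority ∈ {P2, P4}) = 0.143/0.457 = 0.313.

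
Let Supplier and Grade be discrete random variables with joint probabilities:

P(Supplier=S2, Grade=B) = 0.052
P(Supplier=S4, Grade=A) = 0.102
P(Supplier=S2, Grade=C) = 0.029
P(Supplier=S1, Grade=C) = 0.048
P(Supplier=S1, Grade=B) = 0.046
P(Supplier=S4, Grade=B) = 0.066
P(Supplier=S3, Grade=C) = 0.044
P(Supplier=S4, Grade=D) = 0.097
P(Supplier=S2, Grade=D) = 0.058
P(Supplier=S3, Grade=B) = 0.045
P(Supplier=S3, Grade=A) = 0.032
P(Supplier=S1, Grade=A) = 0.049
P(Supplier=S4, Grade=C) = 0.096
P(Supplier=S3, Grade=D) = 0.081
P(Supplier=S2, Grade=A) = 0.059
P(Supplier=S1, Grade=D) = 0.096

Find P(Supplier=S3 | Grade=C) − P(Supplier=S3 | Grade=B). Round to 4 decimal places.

P(Grade=C) = 0.048 + 0.029 + 0.044 + 0.096 = 0.217; P(Supplier=S3 | Grade=C) = 0.044/0.217 = 0.20276.
P(Grade=B) = 0.046 + 0.052 + 0.045 + 0.066 = 0.209; P(Supplier=S3 | Grade=B) = 0.045/0.209 = 0.21531.
Difference = -0.0125.

-0.0125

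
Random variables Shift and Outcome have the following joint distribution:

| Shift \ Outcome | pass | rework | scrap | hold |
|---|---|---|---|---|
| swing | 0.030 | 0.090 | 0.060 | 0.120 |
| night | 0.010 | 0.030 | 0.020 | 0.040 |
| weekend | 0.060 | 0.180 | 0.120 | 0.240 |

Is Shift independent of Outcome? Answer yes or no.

yes

Every cell satisfies P(Shift,Outcome) = P(Shift)·P(Outcome). For instance P(Shift=swing) = 0.300, P(Outcome=rework) = 0.300, and 0.300×0.300 = 0.090 matches the joint entry. So Shift and Outcome are independent.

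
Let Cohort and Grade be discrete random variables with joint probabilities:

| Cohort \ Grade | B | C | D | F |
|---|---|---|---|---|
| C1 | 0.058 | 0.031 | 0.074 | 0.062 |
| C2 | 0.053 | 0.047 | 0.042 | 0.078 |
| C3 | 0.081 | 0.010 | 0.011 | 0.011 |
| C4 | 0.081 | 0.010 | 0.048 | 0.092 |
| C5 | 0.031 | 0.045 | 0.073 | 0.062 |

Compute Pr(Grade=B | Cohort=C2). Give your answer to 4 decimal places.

P(Cohort=C2) = 0.053 + 0.047 + 0.042 + 0.078 = 0.220.
P(Grade=B | Cohort=C2) = 0.053/0.220 = 0.2409.

0.2409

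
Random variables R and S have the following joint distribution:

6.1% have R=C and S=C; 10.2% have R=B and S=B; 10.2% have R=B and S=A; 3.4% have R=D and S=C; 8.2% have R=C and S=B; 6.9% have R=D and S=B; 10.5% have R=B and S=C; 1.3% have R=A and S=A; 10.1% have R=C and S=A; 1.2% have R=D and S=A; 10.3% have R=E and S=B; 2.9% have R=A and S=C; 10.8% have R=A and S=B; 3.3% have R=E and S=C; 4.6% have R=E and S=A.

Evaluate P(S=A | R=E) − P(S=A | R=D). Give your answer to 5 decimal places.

P(R=E) = 0.046 + 0.103 + 0.033 = 0.182; P(S=A | R=E) = 0.046/0.182 = 0.252747.
P(R=D) = 0.012 + 0.069 + 0.034 = 0.115; P(S=A | R=D) = 0.012/0.115 = 0.104348.
Difference = 0.14840.

0.14840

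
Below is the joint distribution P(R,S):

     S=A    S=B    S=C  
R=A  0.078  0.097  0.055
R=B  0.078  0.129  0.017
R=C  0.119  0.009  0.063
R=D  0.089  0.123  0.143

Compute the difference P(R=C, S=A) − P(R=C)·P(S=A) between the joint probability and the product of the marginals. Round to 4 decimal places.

P(R=C) = 0.119 + 0.009 + 0.063 = 0.191.
P(S=A) = 0.078 + 0.078 + 0.119 + 0.089 = 0.364.
P(R=C, S=A) − P(R=C)P(S=A) = 0.119 − 0.191×0.364 = 0.0495.

0.0495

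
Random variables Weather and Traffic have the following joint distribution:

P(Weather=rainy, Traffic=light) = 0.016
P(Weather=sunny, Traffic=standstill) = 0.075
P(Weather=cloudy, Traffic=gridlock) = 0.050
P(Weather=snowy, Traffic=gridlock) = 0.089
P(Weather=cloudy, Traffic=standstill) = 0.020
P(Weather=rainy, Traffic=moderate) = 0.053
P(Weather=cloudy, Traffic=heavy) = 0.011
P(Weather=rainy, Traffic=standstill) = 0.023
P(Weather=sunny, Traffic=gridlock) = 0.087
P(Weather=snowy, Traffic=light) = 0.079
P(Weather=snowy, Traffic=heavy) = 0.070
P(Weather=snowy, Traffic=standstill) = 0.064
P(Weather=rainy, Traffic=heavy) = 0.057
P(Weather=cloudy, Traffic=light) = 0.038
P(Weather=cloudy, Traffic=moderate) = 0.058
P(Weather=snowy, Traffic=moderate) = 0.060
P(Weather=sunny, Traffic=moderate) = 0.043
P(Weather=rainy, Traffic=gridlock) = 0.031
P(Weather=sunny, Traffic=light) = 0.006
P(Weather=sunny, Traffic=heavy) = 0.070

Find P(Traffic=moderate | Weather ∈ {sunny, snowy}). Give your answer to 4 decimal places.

0.1602

P(Weather=sunny) = 0.006 + 0.043 + 0.070 + 0.087 + 0.075 = 0.281.
P(Weather=snowy) = 0.079 + 0.060 + 0.070 + 0.089 + 0.064 = 0.362.
P(Weather ∈ {sunny, snowy}) = 0.281 + 0.362 = 0.643; P(Traffic=moderate, Weather ∈ {sunny, snowy}) = 0.043 + 0.060 = 0.103.
P(Traffic=moderate | Weather ∈ {sunny, snowy}) = 0.103/0.643 = 0.1602.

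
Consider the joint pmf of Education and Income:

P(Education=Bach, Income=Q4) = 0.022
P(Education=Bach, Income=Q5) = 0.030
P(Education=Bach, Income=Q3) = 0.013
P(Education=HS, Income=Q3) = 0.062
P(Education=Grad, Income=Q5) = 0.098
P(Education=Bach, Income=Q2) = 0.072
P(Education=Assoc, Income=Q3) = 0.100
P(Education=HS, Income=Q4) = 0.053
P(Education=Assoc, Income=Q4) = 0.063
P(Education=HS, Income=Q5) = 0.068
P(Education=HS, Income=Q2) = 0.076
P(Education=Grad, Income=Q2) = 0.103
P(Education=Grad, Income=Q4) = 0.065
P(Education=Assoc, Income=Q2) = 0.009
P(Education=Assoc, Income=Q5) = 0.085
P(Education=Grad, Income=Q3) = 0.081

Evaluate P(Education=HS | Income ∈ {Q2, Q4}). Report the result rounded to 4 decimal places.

0.2786

P(Income=Q2) = 0.076 + 0.009 + 0.072 + 0.103 = 0.260.
P(Income=Q4) = 0.053 + 0.063 + 0.022 + 0.065 = 0.203.
P(Income ∈ {Q2, Q4}) = 0.260 + 0.203 = 0.463; P(Education=HS, Income ∈ {Q2, Q4}) = 0.076 + 0.053 = 0.129.
P(Education=HS | Income ∈ {Q2, Q4}) = 0.129/0.463 = 0.2786.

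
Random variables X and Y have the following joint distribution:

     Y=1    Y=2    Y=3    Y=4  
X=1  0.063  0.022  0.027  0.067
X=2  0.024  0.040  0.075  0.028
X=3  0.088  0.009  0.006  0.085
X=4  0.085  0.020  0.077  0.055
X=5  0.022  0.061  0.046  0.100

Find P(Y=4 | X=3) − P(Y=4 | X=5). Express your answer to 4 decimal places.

0.0154

P(X=3) = 0.088 + 0.009 + 0.006 + 0.085 = 0.188; P(Y=4 | X=3) = 0.085/0.188 = 0.45213.
P(X=5) = 0.022 + 0.061 + 0.046 + 0.100 = 0.229; P(Y=4 | X=5) = 0.100/0.229 = 0.43668.
Difference = 0.0154.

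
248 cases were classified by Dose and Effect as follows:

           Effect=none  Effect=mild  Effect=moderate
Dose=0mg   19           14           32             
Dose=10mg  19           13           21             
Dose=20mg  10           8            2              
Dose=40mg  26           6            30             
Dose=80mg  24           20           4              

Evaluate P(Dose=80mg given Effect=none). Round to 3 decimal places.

0.245

Total with Effect=none: 19 + 19 + 10 + 26 + 24 = 98.
P(Dose=80mg | Effect=none) = 24/98 = 0.245.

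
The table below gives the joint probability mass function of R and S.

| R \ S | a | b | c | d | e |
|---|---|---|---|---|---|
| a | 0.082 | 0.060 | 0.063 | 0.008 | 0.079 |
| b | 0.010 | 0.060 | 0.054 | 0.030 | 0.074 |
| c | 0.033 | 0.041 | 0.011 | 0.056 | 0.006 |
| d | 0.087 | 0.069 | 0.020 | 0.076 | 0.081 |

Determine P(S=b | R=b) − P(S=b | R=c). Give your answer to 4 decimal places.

P(R=b) = 0.010 + 0.060 + 0.054 + 0.030 + 0.074 = 0.228; P(S=b | R=b) = 0.060/0.228 = 0.26316.
P(R=c) = 0.033 + 0.041 + 0.011 + 0.056 + 0.006 = 0.147; P(S=b | R=c) = 0.041/0.147 = 0.27891.
Difference = -0.0158.

-0.0158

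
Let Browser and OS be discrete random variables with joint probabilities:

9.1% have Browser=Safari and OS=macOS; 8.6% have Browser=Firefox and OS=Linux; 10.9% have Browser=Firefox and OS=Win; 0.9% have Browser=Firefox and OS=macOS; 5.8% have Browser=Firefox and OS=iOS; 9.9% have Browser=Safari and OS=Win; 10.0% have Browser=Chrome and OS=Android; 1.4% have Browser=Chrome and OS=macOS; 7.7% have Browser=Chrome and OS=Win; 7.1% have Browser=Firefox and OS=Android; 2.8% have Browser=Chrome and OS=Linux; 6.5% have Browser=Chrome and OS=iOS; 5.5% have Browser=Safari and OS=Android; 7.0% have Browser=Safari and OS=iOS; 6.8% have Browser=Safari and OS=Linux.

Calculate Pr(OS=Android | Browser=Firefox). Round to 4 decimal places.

0.2132

P(Browser=Firefox) = 0.109 + 0.009 + 0.086 + 0.058 + 0.071 = 0.333.
P(OS=Android | Browser=Firefox) = 0.071/0.333 = 0.2132.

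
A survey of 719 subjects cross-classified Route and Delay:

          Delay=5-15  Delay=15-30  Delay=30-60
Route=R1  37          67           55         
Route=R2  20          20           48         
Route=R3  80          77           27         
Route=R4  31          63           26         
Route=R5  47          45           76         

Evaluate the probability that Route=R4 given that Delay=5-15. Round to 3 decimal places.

0.144

Total with Delay=5-15: 37 + 20 + 80 + 31 + 47 = 215.
P(Route=R4 | Delay=5-15) = 31/215 = 0.144.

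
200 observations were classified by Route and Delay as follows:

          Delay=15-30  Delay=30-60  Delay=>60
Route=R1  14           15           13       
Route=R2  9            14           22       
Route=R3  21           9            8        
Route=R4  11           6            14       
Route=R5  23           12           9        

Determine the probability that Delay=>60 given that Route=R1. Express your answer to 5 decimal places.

Total with Route=R1: 14 + 15 + 13 = 42.
P(Delay=>60 | Route=R1) = 13/42 = 0.30952.

0.30952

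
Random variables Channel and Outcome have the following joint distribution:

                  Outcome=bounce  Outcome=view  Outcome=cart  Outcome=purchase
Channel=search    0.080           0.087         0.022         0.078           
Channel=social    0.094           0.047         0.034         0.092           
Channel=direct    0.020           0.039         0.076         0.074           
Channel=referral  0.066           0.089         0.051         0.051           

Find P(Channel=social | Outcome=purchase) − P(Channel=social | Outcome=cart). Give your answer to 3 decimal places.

P(Outcome=purchase) = 0.078 + 0.092 + 0.074 + 0.051 = 0.295; P(Channel=social | Outcome=purchase) = 0.092/0.295 = 0.3119.
P(Outcome=cart) = 0.022 + 0.034 + 0.076 + 0.051 = 0.183; P(Channel=social | Outcome=cart) = 0.034/0.183 = 0.1858.
Difference = 0.126.

0.126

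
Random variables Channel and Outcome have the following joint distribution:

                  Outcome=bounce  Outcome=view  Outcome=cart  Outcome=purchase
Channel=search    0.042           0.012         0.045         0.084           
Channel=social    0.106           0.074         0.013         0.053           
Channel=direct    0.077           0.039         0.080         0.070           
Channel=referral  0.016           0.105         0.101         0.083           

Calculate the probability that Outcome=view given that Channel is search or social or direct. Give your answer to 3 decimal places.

P(Channel=search) = 0.042 + 0.012 + 0.045 + 0.084 = 0.183.
P(Channel=social) = 0.106 + 0.074 + 0.013 + 0.053 = 0.246.
P(Channel=direct) = 0.077 + 0.039 + 0.080 + 0.070 = 0.266.
P(Channel ∈ {search, social, direct}) = 0.183 + 0.246 + 0.266 = 0.695; P(Outcome=view, Channel ∈ {search, social, direct}) = 0.012 + 0.074 + 0.039 = 0.125.
P(Outcome=view | Channel ∈ {search, social, direct}) = 0.125/0.695 = 0.180.

0.180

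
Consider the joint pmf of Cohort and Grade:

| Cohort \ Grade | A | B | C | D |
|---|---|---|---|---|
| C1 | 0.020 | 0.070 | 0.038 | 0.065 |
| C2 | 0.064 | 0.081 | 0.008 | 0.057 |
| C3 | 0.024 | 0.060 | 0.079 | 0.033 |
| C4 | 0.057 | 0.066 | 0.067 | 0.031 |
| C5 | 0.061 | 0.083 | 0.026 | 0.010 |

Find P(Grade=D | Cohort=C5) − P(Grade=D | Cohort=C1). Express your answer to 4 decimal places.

-0.2812

P(Cohort=C5) = 0.061 + 0.083 + 0.026 + 0.010 = 0.180; P(Grade=D | Cohort=C5) = 0.010/0.180 = 0.05556.
P(Cohort=C1) = 0.020 + 0.070 + 0.038 + 0.065 = 0.193; P(Grade=D | Cohort=C1) = 0.065/0.193 = 0.33679.
Difference = -0.2812.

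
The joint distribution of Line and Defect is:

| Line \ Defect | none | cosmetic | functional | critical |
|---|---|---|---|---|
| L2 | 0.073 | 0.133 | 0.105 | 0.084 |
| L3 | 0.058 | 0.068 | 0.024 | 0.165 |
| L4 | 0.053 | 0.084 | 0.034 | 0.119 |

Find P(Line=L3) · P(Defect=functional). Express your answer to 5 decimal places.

0.05135

P(Line=L3) = 0.058 + 0.068 + 0.024 + 0.165 = 0.315.
P(Defect=functional) = 0.105 + 0.024 + 0.034 = 0.163.
Product: 0.315 × 0.163 = 0.05135.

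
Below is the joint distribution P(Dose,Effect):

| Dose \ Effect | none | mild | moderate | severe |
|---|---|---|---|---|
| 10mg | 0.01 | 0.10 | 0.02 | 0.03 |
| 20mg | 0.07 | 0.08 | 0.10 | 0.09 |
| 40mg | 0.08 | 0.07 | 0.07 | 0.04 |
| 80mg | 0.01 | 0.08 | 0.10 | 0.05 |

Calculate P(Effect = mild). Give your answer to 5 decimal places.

0.33000

P(Effect=mild) = 0.10 + 0.08 + 0.07 + 0.08 = 0.33.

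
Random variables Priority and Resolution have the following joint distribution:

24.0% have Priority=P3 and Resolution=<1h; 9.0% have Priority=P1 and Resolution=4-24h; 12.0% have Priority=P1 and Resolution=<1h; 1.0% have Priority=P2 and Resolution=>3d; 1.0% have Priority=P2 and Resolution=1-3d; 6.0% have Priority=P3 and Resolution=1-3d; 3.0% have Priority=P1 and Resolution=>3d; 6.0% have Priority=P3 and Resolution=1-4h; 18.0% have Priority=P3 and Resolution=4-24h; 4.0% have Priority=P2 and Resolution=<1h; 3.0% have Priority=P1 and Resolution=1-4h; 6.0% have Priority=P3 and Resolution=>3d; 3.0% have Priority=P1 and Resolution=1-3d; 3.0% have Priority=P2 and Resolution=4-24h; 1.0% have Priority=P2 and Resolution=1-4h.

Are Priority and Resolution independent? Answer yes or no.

yes

Every cell satisfies P(Priority,Resolution) = P(Priority)·P(Resolution). For instance P(Priority=P2) = 0.100, P(Resolution=<1h) = 0.400, and 0.100×0.400 = 0.040 matches the joint entry. So Priority and Resolution are independent.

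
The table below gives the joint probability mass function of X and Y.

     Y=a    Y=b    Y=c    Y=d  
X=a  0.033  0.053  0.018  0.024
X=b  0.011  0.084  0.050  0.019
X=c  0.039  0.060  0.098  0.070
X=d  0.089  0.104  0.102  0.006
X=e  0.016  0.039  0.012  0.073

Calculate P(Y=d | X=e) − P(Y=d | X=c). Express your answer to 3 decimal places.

0.259

P(X=e) = 0.016 + 0.039 + 0.012 + 0.073 = 0.140; P(Y=d | X=e) = 0.073/0.140 = 0.5214.
P(X=c) = 0.039 + 0.060 + 0.098 + 0.070 = 0.267; P(Y=d | X=c) = 0.070/0.267 = 0.2622.
Difference = 0.259.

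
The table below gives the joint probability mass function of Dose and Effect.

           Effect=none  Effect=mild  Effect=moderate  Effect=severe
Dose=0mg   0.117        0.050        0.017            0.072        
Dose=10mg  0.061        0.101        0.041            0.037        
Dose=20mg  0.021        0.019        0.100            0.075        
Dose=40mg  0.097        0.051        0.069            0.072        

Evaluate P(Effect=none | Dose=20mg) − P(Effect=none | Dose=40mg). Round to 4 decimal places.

-0.2380

P(Dose=20mg) = 0.021 + 0.019 + 0.100 + 0.075 = 0.215; P(Effect=none | Dose=20mg) = 0.021/0.215 = 0.09767.
P(Dose=40mg) = 0.097 + 0.051 + 0.069 + 0.072 = 0.289; P(Effect=none | Dose=40mg) = 0.097/0.289 = 0.33564.
Difference = -0.2380.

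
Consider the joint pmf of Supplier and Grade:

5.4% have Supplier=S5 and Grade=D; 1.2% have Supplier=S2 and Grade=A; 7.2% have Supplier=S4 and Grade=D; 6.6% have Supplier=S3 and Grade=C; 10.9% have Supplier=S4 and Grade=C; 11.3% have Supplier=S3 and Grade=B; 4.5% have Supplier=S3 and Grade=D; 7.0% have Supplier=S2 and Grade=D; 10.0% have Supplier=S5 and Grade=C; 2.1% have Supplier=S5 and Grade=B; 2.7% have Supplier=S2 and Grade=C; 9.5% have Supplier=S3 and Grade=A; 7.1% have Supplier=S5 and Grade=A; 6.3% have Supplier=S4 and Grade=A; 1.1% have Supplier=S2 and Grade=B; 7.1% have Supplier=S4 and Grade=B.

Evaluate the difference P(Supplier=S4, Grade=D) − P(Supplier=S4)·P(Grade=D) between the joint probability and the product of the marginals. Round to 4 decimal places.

P(Supplier=S4) = 0.063 + 0.071 + 0.109 + 0.072 = 0.315.
P(Grade=D) = 0.070 + 0.045 + 0.072 + 0.054 = 0.241.
P(Supplier=S4, Grade=D) − P(Supplier=S4)P(Grade=D) = 0.072 − 0.315×0.241 = -0.0039.

-0.0039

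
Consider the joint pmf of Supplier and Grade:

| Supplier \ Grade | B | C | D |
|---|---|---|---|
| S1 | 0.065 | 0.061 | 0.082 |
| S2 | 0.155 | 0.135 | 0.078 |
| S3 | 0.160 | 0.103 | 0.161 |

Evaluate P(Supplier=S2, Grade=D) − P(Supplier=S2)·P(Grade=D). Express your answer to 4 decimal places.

-0.0401

P(Supplier=S2) = 0.155 + 0.135 + 0.078 = 0.368.
P(Grade=D) = 0.082 + 0.078 + 0.161 = 0.321.
P(Supplier=S2, Grade=D) − P(Supplier=S2)P(Grade=D) = 0.078 − 0.368×0.321 = -0.0401.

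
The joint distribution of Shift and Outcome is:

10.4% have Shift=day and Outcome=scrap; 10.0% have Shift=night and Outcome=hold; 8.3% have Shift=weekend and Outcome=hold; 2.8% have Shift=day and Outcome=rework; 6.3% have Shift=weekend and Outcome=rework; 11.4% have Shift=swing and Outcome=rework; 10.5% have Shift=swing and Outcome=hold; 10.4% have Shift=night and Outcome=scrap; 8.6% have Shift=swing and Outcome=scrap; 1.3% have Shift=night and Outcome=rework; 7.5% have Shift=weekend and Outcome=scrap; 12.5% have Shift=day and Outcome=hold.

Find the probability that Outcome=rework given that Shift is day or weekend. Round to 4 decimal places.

P(Shift=day) = 0.028 + 0.104 + 0.125 = 0.257.
P(Shift=weekend) = 0.063 + 0.075 + 0.083 = 0.221.
P(Shift ∈ {day, weekend}) = 0.257 + 0.221 = 0.478; P(Outcome=rework, Shift ∈ {day, weekend}) = 0.028 + 0.063 = 0.091.
P(Outcome=rework | Shift ∈ {day, weekend}) = 0.091/0.478 = 0.1904.

0.1904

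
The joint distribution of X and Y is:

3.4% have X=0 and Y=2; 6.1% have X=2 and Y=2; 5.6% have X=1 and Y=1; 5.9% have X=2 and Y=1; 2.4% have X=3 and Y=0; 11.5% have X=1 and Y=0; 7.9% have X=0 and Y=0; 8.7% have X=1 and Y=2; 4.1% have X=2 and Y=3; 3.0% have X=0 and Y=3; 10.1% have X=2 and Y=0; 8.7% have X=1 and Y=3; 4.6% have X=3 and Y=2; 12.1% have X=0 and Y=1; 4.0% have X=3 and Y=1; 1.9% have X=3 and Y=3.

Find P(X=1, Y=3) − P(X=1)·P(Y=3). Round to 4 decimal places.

0.0259

P(X=1) = 0.115 + 0.056 + 0.087 + 0.087 = 0.345.
P(Y=3) = 0.030 + 0.087 + 0.041 + 0.019 = 0.177.
P(X=1, Y=3) − P(X=1)P(Y=3) = 0.087 − 0.345×0.177 = 0.0259.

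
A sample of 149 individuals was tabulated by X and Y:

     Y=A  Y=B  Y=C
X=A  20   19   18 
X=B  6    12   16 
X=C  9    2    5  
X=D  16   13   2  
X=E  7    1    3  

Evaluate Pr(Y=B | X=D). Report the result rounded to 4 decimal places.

0.4194

Total with X=D: 16 + 13 + 2 = 31.
P(Y=B | X=D) = 13/31 = 0.4194.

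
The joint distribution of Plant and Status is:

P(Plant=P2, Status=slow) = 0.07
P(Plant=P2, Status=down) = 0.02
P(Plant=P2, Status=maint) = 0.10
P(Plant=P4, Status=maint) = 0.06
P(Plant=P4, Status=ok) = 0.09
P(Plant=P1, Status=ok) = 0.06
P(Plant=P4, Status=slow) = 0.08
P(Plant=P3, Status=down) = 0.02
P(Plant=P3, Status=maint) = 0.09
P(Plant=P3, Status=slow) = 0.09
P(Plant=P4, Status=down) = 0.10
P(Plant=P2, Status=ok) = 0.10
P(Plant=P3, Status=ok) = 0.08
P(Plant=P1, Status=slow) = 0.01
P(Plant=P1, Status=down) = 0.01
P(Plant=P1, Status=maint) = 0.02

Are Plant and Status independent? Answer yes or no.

P(Plant=P4) = 0.33 and P(Status=down) = 0.15, so their product is 0.0495, but P(Plant=P4, Status=down) = 0.10. Since these differ, Plant and Status are not independent.

no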